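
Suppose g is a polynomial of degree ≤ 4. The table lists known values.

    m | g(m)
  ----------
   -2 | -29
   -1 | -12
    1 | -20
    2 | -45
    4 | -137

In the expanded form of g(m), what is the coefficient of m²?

-7

Write g(m) = am^4 + bm³ + cm² + dm + e; the 5 given values yield a linear system in the 5 coefficients.
Solving, the top 2 coefficients vanish, and g(m) = -7m² - 4m - 9.
The coefficient of m² is -7.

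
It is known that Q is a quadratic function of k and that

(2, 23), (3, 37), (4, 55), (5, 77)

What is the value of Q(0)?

First differences: 14, 18, 22. Second differences: 4, 4.
Level-2 differences are constant, so Q has degree 2.
Fitting a degree-2 polynomial gives Q(k) = 2k² + 4k + 7.
Then Q(0) = 7.

7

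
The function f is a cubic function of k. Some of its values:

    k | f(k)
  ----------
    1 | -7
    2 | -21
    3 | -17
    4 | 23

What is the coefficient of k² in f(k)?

Write f(k) = ak³ + bk² + ck + d; the 4 given values yield a linear system in the 4 coefficients.
Solving, f(k) = 3k³ - 9k² - 8k + 7.
The coefficient of k² is -9.

-9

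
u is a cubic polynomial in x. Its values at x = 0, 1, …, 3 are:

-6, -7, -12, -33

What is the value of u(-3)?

93

Write u(x) = ax³ + bx² + cx + d; the 4 given values yield a linear system in the 4 coefficients.
Solving, u(x) = -2x³ + 4x² - 3x - 6.
Then u(-3) = 93.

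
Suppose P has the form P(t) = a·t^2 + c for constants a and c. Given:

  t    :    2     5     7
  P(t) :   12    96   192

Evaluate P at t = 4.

From P(2) = 12 and P(5) = 96: 4a + c = 12 and 25a + c = 96.
Subtracting: 21a = 84, so a = 4; then c = 12 − 4·4 = -4.
So P(t) = 4t² − 4, and P(4) = 60.

60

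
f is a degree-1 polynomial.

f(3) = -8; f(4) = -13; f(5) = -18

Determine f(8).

Write f(m) = am + b; the 3 given values yield a linear system in the 2 coefficients.
Solving, f(m) = -5m + 7.
Then f(8) = -33.

-33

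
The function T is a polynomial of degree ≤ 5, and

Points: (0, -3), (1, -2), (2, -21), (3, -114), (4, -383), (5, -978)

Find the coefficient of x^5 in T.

First differences: 1, -19, -93, -269, -595. Second differences: -20, -74, -176, -326. Third differences: -54, -102, -150. Fourth differences: -48, -48.
Level-4 differences are constant, so T has degree 4.
Fitting a degree-4 polynomial gives T(x) = -2x^4 + 3x³ - 5x² + 5x - 3.
The coefficient of x^5 is 0.

0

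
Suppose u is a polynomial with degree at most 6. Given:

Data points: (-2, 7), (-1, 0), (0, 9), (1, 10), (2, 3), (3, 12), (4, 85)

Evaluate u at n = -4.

285

Write u(n) = an^6 + bn^5 + cn^4 + dn³ + en² + pn + q; the 7 given values yield a linear system in the 7 coefficients.
Solving, the top 2 coefficients vanish, and u(n) = n^4 - 2n³ - 5n² + 7n + 9.
Then u(-4) = 285.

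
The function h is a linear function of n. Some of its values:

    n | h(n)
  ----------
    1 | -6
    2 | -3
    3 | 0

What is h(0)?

-9

First differences: 3, 3.
Level-1 differences are constant, so h has degree 1.
Fitting a degree-1 polynomial gives h(n) = 3n - 9.
The constant term is h(0) = -9.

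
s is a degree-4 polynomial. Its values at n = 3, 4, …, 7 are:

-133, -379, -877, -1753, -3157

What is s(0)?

-7

Write s(n) = an^4 + bn³ + cn² + dn + e; the 5 given values yield a linear system in the 5 coefficients.
Solving, s(n) = -n^4 - 3n³ + 7n² - 9n - 7.
Then s(0) = -7.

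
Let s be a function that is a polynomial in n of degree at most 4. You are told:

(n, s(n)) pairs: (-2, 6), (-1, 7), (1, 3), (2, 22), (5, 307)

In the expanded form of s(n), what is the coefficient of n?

-4

Write s(n) = an^4 + bn³ + cn² + dn + e; the 5 given values yield a linear system in the 5 coefficients.
Solving, the leading coefficient vanishes, and s(n) = 2n³ + 3n² - 4n + 2.
The coefficient of n is -4.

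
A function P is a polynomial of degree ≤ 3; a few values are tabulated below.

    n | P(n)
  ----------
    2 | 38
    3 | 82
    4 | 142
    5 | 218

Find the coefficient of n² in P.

8

First differences: 44, 60, 76. Second differences: 16, 16.
Level-2 differences are constant, so P has degree 2.
Fitting a degree-2 polynomial gives P(n) = 8n² + 4n - 2.
The coefficient of n² is 8.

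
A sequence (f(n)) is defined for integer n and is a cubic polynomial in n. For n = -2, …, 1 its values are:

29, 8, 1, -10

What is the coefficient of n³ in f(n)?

Write f(n) = an³ + bn² + cn + d; the 4 given values yield a linear system in the 4 coefficients.
Solving, f(n) = -3n³ - 2n² - 6n + 1.
The coefficient of n³ is -3.

-3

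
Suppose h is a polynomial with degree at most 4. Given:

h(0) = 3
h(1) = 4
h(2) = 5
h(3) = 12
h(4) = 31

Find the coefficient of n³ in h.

Write h(n) = an^4 + bn³ + cn² + dn + e; the 5 given values yield a linear system in the 5 coefficients.
Solving, the leading coefficient vanishes, and h(n) = n³ - 3n² + 3n + 3.
The coefficient of n³ is 1.

1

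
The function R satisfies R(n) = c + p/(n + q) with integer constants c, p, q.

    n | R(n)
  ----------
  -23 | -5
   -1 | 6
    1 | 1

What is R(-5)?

(R(n) − c)(n + q) = p for each data point; the three points give a linear system in c and q, then p follows.
Solving: c = -4, q = 3, p = 20, so R(n) = -4 + 20/(n + 3).
Then R(-5) = -4 + 20/(-2) = -14.

-14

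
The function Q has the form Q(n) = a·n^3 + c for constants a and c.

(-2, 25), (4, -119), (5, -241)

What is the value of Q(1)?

From Q(-2) = 25 and Q(4) = -119: -8a + c = 25 and 64a + c = -119.
Subtracting: 72a = -144, so a = -2; then c = 25 − (-2)·(-8) = 9.
So Q(n) = -2n³ + 9, and Q(1) = 7.

7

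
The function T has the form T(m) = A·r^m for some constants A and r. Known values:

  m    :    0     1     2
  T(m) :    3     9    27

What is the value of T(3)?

Consecutive ratio: 9/3 = 3, and 27/9 = 3, so r = 3.
Then A·3^0 = 3 gives A = 3, and T(m) = 3·3^m.
T(3) = 3·3^3 = 81.

81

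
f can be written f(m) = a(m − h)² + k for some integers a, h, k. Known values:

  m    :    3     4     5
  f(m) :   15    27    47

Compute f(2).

11

First differences 12, 20; second difference 8 = 2a, so a = 4.
Expanding, the m-coefficient is −2ah = -8h; matching it to the data gives h = 2, and then k = 11.
So f(m) = 4(m − 2)² + 11.
f(2) = 4·0² + 11 = 11.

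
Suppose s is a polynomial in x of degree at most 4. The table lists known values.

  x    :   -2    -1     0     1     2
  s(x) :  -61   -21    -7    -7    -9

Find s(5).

First differences: 40, 14, 0, -2. Second differences: -26, -14, -2. Third differences: 12, 12.
Level-3 differences are constant, so s has degree 3.
Fitting a degree-3 polynomial gives s(x) = 2x³ - 7x² + 5x - 7.
Then s(5) = 93.

93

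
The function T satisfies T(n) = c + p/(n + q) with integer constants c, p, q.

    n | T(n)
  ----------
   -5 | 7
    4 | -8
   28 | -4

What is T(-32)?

-2

(T(n) − c)(n + q) = p for each data point; the three points give a linear system in c and q, then p follows.
Solving: c = -3, q = 2, p = -30, so T(n) = -3 − 30/(n + 2).
Then T(-32) = -3 − 30/(-30) = -2.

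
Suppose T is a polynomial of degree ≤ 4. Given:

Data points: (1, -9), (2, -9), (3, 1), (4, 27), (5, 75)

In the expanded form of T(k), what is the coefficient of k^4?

0

Write T(k) = ak^4 + bk³ + ck² + dk + e; the 5 given values yield a linear system in the 5 coefficients.
Solving, the leading coefficient vanishes, and T(k) = k³ - k² - 4k - 5.
The coefficient of k^4 is 0.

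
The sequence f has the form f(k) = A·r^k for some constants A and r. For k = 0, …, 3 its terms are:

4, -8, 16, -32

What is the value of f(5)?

-128

Consecutive ratio: -8/4 = -2, and 16/(-8) = -2, so r = -2.
Then A·(-2)^0 = 4 gives A = 4, and f(k) = 4·(-2)^k.
f(5) = 4·(-2)^5 = -128.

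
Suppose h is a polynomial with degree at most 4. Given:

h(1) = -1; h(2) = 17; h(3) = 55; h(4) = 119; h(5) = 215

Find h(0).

First differences: 18, 38, 64, 96. Second differences: 20, 26, 32. Third differences: 6, 6.
Level-3 differences are constant, so h has degree 3.
Fitting a degree-3 polynomial gives h(k) = k³ + 4k² - k - 5.
Then h(0) = -5.

-5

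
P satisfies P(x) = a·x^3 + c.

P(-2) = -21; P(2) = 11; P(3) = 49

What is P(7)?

From P(-2) = -21 and P(2) = 11: -8a + c = -21 and 8a + c = 11.
Subtracting: 16a = 32, so a = 2; then c = -21 − 2·(-8) = -5.
So P(x) = 2x³ − 5, and P(7) = 681.

681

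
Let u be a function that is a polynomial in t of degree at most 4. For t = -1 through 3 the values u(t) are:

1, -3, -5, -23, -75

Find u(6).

-615

First differences: -4, -2, -18, -52. Second differences: 2, -16, -34. Third differences: -18, -18.
Level-3 differences are constant, so u has degree 3.
Fitting a degree-3 polynomial gives u(t) = -3t³ + t² - 3.
Then u(6) = -615.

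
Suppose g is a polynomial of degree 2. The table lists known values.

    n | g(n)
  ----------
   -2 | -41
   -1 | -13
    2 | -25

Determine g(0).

-1

Write g(n) = an² + bn + c; the 3 given values yield a linear system in the 3 coefficients.
Solving, g(n) = -8n² + 4n - 1.
Then g(0) = -1.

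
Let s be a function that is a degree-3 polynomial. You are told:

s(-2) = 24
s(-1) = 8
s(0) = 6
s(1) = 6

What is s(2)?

-4

Write s(m) = am³ + bm² + cm + d; the 4 given values yield a linear system in the 4 coefficients.
Solving, s(m) = -2m³ + m² + m + 6.
Then s(2) = -4.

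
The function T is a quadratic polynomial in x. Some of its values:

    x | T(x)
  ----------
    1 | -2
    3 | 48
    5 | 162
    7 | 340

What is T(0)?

-3

Write T(x) = ax² + bx + c; the 4 given values yield a linear system in the 3 coefficients.
Solving, T(x) = 8x² - 7x - 3.
The constant term is T(0) = -3.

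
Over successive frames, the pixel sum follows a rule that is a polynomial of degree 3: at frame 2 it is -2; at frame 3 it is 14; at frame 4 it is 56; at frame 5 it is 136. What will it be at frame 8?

Write the value at n as s(n).
Write s(n) = an³ + bn² + cn + d; the 4 given values yield a linear system in the 4 coefficients.
Solving, s(n) = 2n³ - 5n² + 3n - 4.
Then s(8) = 724.

724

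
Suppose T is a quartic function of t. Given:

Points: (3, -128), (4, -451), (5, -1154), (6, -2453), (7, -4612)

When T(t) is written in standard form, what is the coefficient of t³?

Write T(t) = at^4 + bt³ + ct² + dt + e; the 5 given values yield a linear system in the 5 coefficients.
Solving, T(t) = -2t^4 + 4t² - t + 1.
The coefficient of t³ is 0.

0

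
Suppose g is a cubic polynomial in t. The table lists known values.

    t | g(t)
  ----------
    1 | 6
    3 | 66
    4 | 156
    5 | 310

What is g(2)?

22

Write g(t) = at³ + bt² + ct + d; the 4 given values yield a linear system in the 4 coefficients.
Solving, g(t) = 3t³ - 4t² + 7t.
Then g(2) = 22.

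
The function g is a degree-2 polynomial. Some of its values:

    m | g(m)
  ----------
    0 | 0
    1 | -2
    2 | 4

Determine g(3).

18

Write g(m) = am² + bm + c; the 3 given values yield a linear system in the 3 coefficients.
Solving, g(m) = 4m² - 6m.
Then g(3) = 18.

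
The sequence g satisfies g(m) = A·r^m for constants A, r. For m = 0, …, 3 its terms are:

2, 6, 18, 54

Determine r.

3

Consecutive ratio: 6/2 = 3, and 18/6 = 3, so r = 3.
Then A·3^0 = 2 gives A = 2, and g(m) = 2·3^m.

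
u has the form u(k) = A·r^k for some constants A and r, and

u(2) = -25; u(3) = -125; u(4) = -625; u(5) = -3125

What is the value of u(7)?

-78125

Consecutive ratio: -125/(-25) = 5, and -625/(-125) = 5, so r = 5.
Then A·5^2 = -25 gives A = -1, and u(k) = -1·5^k.
u(7) = -1·5^7 = -78125.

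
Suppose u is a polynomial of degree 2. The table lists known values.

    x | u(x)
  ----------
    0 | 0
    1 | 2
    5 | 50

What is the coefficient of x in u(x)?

0

Write u(x) = ax² + bx + c; the 3 given values yield a linear system in the 3 coefficients.
Solving, u(x) = 2x².
The coefficient of x is 0.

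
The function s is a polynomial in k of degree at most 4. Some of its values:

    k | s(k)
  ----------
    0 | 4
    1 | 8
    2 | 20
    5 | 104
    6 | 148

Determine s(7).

200

Write s(k) = ak^4 + bk³ + ck² + dk + e; the 5 given values yield a linear system in the 5 coefficients.
Solving, the top 2 coefficients vanish, and s(k) = 4k² + 4.
Then s(7) = 200.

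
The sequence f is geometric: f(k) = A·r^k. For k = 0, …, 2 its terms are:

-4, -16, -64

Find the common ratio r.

Consecutive ratio: -16/(-4) = 4, and -64/(-16) = 4, so r = 4.
Then A·4^0 = -4 gives A = -4, and f(k) = -4·4^k.

4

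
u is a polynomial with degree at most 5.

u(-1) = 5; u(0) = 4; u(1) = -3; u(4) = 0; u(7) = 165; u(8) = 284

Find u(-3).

Write u(m) = am^5 + bm^4 + cm³ + dm² + em + p; the 6 given values yield a linear system in the 6 coefficients.
Solving, the top 2 coefficients vanish, and u(m) = m³ - 3m² - 5m + 4.
Then u(-3) = -35.

-35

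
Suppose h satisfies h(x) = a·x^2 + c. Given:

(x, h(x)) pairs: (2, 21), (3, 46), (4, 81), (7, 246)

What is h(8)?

321

From h(2) = 21 and h(3) = 46: 4a + c = 21 and 9a + c = 46.
Subtracting: 5a = 25, so a = 5; then c = 21 − 5·4 = 1.
So h(x) = 5x² + 1, and h(8) = 321.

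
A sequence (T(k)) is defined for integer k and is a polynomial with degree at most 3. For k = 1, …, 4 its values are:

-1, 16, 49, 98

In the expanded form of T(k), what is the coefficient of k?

First differences: 17, 33, 49. Second differences: 16, 16.
Level-2 differences are constant, so T has degree 2.
Fitting a degree-2 polynomial gives T(k) = 8k² - 7k - 2.
The coefficient of k is -7.

-7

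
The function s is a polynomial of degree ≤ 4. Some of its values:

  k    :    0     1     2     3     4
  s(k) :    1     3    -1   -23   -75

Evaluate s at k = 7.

First differences: 2, -4, -22, -52. Second differences: -6, -18, -30. Third differences: -12, -12.
Level-3 differences are constant, so s has degree 3.
Fitting a degree-3 polynomial gives s(k) = -2k³ + 3k² + k + 1.
Then s(7) = -531.

-531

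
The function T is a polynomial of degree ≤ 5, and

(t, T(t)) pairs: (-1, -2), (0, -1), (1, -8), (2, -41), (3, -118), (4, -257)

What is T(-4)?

First differences: 1, -7, -33, -77, -139. Second differences: -8, -26, -44, -62. Third differences: -18, -18, -18.
Level-3 differences are constant, so T has degree 3.
Fitting a degree-3 polynomial gives T(t) = -3t³ - 4t² - 1.
Then T(-4) = 127.

127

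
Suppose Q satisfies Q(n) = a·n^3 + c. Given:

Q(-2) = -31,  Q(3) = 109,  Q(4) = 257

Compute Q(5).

501

From Q(-2) = -31 and Q(3) = 109: -8a + c = -31 and 27a + c = 109.
Subtracting: 35a = 140, so a = 4; then c = -31 − 4·(-8) = 1.
So Q(n) = 4n³ + 1, and Q(5) = 501.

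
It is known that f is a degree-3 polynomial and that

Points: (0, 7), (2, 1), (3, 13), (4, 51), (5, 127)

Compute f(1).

3

Write f(t) = at³ + bt² + ct + d; the 5 given values yield a linear system in the 4 coefficients.
Solving, f(t) = 2t³ - 5t² - t + 7.
Then f(1) = 3.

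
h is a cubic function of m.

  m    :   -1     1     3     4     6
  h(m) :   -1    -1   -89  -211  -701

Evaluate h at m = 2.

Write h(m) = am³ + bm² + cm + d; the 5 given values yield a linear system in the 4 coefficients.
Solving, h(m) = -3m³ - 2m² + 3m + 1.
Then h(2) = -25.

-25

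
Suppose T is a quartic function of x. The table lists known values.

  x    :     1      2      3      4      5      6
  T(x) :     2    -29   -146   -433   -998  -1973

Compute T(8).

First differences: -31, -117, -287, -565, -975. Second differences: -86, -170, -278, -410. Third differences: -84, -108, -132. Fourth differences: -24, -24.
Level-4 differences are constant, so T has degree 4.
Fitting a degree-4 polynomial gives T(x) = -x^4 - 4x³ + 6x² - 6x + 7.
Then T(8) = -5801.

-5801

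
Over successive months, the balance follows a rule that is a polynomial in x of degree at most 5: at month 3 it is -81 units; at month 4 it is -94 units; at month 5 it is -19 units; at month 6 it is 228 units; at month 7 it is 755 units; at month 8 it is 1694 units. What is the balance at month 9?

Write the value at x as T(x).
First differences: -13, 75, 247, 527, 939. Second differences: 88, 172, 280, 412. Third differences: 84, 108, 132. Fourth differences: 24, 24.
Level-4 differences are constant, so T has degree 4.
Extending the table by one column gives the next first difference 1507, so T(9) = 1694 + 1507 = 3201.

3201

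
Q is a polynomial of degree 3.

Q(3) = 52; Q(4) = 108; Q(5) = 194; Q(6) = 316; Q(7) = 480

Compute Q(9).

Write Q(m) = am³ + bm² + cm + d; the 5 given values yield a linear system in the 4 coefficients.
Solving, Q(m) = m³ + 3m² - 2m + 4.
Then Q(9) = 958.

958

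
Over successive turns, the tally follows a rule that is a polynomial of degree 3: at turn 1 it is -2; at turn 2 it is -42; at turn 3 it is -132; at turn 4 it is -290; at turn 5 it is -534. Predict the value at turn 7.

-1352

Write the value at n as h(n).
Write h(n) = an³ + bn² + cn + d; the 5 given values yield a linear system in the 4 coefficients.
Solving, h(n) = -3n³ - 7n² + 2n + 6.
Then h(7) = -1352.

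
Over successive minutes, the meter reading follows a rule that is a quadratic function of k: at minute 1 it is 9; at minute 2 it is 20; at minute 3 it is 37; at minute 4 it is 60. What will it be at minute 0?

Write the value at k as Q(k).
First differences: 11, 17, 23. Second differences: 6, 6.
Level-2 differences are constant, so Q has degree 2.
Fitting a degree-2 polynomial gives Q(k) = 3k² + 2k + 4.
Then Q(0) = 4.

4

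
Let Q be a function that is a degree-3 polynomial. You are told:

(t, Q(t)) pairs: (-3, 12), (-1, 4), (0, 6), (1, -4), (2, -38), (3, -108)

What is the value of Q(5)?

-404

Write Q(t) = at³ + bt² + ct + d; the 6 given values yield a linear system in the 4 coefficients.
Solving, Q(t) = -2t³ - 6t² - 2t + 6.
Then Q(5) = -404.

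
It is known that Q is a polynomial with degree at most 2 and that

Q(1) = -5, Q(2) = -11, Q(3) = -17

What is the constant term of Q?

First differences: -6, -6.
Level-1 differences are constant, so Q has degree 1.
Fitting a degree-1 polynomial gives Q(k) = -6k + 1.
The constant term is Q(0) = 1.

1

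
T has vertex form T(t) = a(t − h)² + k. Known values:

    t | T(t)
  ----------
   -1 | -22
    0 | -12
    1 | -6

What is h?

2

First differences 10, 6; second difference -4 = 2a, so a = -2.
Expanding, the t-coefficient is −2ah = 4h; matching it to the data gives h = 2, and then k = -4.
So T(t) = -2(t − 2)² − 4.
Hence h = 2.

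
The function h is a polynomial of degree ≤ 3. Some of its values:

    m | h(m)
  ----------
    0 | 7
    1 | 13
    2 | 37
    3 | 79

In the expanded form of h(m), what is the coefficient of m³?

0

First differences: 6, 24, 42. Second differences: 18, 18.
Level-2 differences are constant, so h has degree 2.
Fitting a degree-2 polynomial gives h(m) = 9m² - 3m + 7.
The coefficient of m³ is 0.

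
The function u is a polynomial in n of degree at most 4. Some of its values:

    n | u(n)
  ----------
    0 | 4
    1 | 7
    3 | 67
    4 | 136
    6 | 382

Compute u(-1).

11

Write u(n) = an^4 + bn³ + cn² + dn + e; the 5 given values yield a linear system in the 5 coefficients.
Solving, the leading coefficient vanishes, and u(n) = n³ + 5n² - 3n + 4.
Then u(-1) = 11.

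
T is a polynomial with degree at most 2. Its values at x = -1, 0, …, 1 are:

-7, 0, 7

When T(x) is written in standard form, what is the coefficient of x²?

First differences: 7, 7.
Level-1 differences are constant, so T has degree 1.
Fitting a degree-1 polynomial gives T(x) = 7x.
The coefficient of x² is 0.

0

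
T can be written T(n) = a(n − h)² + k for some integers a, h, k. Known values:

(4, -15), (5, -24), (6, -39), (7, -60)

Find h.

First differences -9, -15, -21; second difference -6 = 2a, so a = -3.
Expanding, the n-coefficient is −2ah = 6h; matching it to the data gives h = 3, and then k = -12.
So T(n) = -3(n − 3)² − 12.
Hence h = 3.

3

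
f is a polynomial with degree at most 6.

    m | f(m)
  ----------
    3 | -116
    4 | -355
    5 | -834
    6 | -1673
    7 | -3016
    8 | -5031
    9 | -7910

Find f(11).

-17148

First differences: -239, -479, -839, -1343, -2015, -2879. Second differences: -240, -360, -504, -672, -864. Third differences: -120, -144, -168, -192. Fourth differences: -24, -24, -24.
Level-4 differences are constant, so f has degree 4.
Fitting a degree-4 polynomial gives f(m) = -m^4 - 2m³ + m² + 3m + 1.
Then f(11) = -17148.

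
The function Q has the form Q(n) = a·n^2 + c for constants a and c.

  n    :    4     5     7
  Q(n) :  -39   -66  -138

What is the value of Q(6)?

From Q(4) = -39 and Q(5) = -66: 16a + c = -39 and 25a + c = -66.
Subtracting: 9a = -27, so a = -3; then c = -39 − (-3)·16 = 9.
So Q(n) = -3n² + 9, and Q(6) = -99.

-99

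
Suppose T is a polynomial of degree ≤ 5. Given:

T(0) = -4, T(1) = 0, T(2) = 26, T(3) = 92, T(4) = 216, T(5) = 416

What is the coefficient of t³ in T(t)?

First differences: 4, 26, 66, 124, 200. Second differences: 22, 40, 58, 76. Third differences: 18, 18, 18.
Level-3 differences are constant, so T has degree 3.
Fitting a degree-3 polynomial gives T(t) = 3t³ + 2t² - t - 4.
The coefficient of t³ is 3.

3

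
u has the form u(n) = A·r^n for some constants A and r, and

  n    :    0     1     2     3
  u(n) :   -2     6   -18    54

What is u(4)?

-162

Consecutive ratio: 6/(-2) = -3, and -18/6 = -3, so r = -3.
Then A·(-3)^0 = -2 gives A = -2, and u(n) = -2·(-3)^n.
u(4) = -2·(-3)^4 = -162.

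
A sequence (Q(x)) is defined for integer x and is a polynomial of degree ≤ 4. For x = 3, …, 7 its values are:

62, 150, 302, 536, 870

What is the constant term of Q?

First differences: 88, 152, 234, 334. Second differences: 64, 82, 100. Third differences: 18, 18.
Level-3 differences are constant, so Q has degree 3.
Fitting a degree-3 polynomial gives Q(x) = 3x³ - 4x² + 5x + 2.
The constant term is Q(0) = 2.

2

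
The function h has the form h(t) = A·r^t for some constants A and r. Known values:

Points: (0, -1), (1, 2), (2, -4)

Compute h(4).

Consecutive ratio: 2/(-1) = -2, and -4/2 = -2, so r = -2.
Then A·(-2)^0 = -1 gives A = -1, and h(t) = -1·(-2)^t.
h(4) = -1·(-2)^4 = -16.

-16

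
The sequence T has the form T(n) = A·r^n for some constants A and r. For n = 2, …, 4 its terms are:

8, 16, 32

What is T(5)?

64

Consecutive ratio: 16/8 = 2, and 32/16 = 2, so r = 2.
Then A·2^2 = 8 gives A = 2, and T(n) = 2·2^n.
T(5) = 2·2^5 = 64.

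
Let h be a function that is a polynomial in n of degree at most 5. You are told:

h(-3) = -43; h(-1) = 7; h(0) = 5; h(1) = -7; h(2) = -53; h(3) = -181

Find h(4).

Write h(n) = an^5 + bn^4 + cn³ + dn² + en + p; the 6 given values yield a linear system in the 6 coefficients.
Solving, the leading coefficient vanishes, and h(n) = -n^4 - 2n³ - 4n² - 5n + 5.
Then h(4) = -463.

-463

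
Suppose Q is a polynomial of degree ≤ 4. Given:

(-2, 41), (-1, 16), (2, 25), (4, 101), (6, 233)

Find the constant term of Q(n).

Write Q(n) = an^4 + bn³ + cn² + dn + e; the 5 given values yield a linear system in the 5 coefficients.
Solving, the top 2 coefficients vanish, and Q(n) = 7n² - 4n + 5.
The constant term is Q(0) = 5.

5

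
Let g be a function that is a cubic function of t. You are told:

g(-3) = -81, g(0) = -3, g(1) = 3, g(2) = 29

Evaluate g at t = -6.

-627

Write g(t) = at³ + bt² + ct + d; the 4 given values yield a linear system in the 4 coefficients.
Solving, g(t) = 3t³ + t² + 2t - 3.
Then g(-6) = -627.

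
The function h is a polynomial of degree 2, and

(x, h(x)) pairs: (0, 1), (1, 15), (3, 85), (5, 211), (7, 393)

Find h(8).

505

Write h(x) = ax² + bx + c; the 5 given values yield a linear system in the 3 coefficients.
Solving, h(x) = 7x² + 7x + 1.
Then h(8) = 505.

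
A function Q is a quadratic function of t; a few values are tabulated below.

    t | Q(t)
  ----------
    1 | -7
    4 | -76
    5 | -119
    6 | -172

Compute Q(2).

Write Q(t) = at² + bt + c; the 4 given values yield a linear system in the 3 coefficients.
Solving, Q(t) = -5t² + 2t - 4.
Then Q(2) = -20.

-20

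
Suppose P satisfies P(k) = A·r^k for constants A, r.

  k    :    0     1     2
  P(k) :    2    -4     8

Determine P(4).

Consecutive ratio: -4/2 = -2, and 8/(-4) = -2, so r = -2.
Then A·(-2)^0 = 2 gives A = 2, and P(k) = 2·(-2)^k.
P(4) = 2·(-2)^4 = 32.

32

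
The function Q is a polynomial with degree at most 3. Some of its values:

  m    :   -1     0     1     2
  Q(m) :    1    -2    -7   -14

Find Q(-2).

Write Q(m) = am³ + bm² + cm + d; the 4 given values yield a linear system in the 4 coefficients.
Solving, the leading coefficient vanishes, and Q(m) = -m² - 4m - 2.
Then Q(-2) = 2.

2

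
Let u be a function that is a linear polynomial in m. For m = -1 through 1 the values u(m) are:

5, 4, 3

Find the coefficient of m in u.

Write u(m) = am + b; the 3 given values yield a linear system in the 2 coefficients.
Solving, u(m) = -m + 4.
The coefficient of m is -1.

-1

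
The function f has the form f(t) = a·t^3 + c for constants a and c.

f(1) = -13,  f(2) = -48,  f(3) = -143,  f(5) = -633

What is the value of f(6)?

From f(1) = -13 and f(2) = -48: 1a + c = -13 and 8a + c = -48.
Subtracting: 7a = -35, so a = -5; then c = -13 − (-5)·1 = -8.
So f(t) = -5t³ − 8, and f(6) = -1088.

-1088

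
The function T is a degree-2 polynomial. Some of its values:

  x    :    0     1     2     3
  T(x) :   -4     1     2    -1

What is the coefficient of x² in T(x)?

-2

First differences: 5, 1, -3. Second differences: -4, -4.
Level-2 differences are constant, so T has degree 2.
Fitting a degree-2 polynomial gives T(x) = -2x² + 7x - 4.
The coefficient of x² is -2.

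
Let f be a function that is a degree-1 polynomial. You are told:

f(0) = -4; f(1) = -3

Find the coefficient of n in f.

Write f(n) = an + b; the 2 given values yield a linear system in the 2 coefficients.
Solving, f(n) = n - 4.
The coefficient of n is 1.

1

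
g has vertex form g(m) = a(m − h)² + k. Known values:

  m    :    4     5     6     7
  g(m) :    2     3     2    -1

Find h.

First differences 1, -1, -3; second difference -2 = 2a, so a = -1.
Expanding, the m-coefficient is −2ah = 2h; matching it to the data gives h = 5, and then k = 3.
So g(m) = -1(m − 5)² + 3.
Hence h = 5.

5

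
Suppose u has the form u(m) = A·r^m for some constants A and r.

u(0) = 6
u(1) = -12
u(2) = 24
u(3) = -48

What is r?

Consecutive ratio: -12/6 = -2, and 24/(-12) = -2, so r = -2.
Then A·(-2)^0 = 6 gives A = 6, and u(m) = 6·(-2)^m.

-2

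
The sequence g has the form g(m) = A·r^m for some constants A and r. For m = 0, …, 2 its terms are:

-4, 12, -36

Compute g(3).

108

Consecutive ratio: 12/(-4) = -3, and -36/12 = -3, so r = -3.
Then A·(-3)^0 = -4 gives A = -4, and g(m) = -4·(-3)^m.
g(3) = -4·(-3)^3 = 108.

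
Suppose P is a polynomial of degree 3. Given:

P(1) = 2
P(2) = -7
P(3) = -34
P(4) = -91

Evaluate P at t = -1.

14

Write P(t) = at³ + bt² + ct + d; the 4 given values yield a linear system in the 4 coefficients.
Solving, P(t) = -2t³ + 3t² - 4t + 5.
Then P(-1) = 14.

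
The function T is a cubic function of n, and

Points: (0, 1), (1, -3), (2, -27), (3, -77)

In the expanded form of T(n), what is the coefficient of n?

Write T(n) = an³ + bn² + cn + d; the 4 given values yield a linear system in the 4 coefficients.
Solving, T(n) = -n³ - 7n² + 4n + 1.
The coefficient of n is 4.

4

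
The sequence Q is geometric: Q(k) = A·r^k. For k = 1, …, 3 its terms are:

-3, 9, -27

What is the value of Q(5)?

Consecutive ratio: 9/(-3) = -3, and -27/9 = -3, so r = -3.
Then A·(-3)^1 = -3 gives A = 1, and Q(k) = 1·(-3)^k.
Q(5) = 1·(-3)^5 = -243.

-243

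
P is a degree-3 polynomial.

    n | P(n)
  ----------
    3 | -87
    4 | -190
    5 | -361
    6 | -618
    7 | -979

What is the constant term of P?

First differences: -103, -171, -257, -361. Second differences: -68, -86, -104. Third differences: -18, -18.
Level-3 differences are constant, so P has degree 3.
Fitting a degree-3 polynomial gives P(n) = -3n³ + 2n² - 6n - 6.
The constant term is P(0) = -6.

-6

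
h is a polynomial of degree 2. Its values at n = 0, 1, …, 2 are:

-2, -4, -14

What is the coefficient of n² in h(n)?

Write h(n) = an² + bn + c; the 3 given values yield a linear system in the 3 coefficients.
Solving, h(n) = -4n² + 2n - 2.
The coefficient of n² is -4.

-4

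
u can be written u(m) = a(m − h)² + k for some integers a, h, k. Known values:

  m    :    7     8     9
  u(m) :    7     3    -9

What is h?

First differences -4, -12; second difference -8 = 2a, so a = -4.
Expanding, the m-coefficient is −2ah = 8h; matching it to the data gives h = 7, and then k = 7.
So u(m) = -4(m − 7)² + 7.
Hence h = 7.

7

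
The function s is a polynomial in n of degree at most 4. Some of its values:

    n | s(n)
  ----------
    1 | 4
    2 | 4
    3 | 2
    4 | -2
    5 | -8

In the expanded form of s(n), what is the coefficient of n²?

First differences: 0, -2, -4, -6. Second differences: -2, -2, -2.
Level-2 differences are constant, so s has degree 2.
Fitting a degree-2 polynomial gives s(n) = -n² + 3n + 2.
The coefficient of n² is -1.

-1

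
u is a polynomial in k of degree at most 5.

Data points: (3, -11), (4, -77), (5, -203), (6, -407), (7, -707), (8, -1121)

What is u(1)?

First differences: -66, -126, -204, -300, -414. Second differences: -60, -78, -96, -114. Third differences: -18, -18, -18.
Level-3 differences are constant, so u has degree 3.
Fitting a degree-3 polynomial gives u(k) = -3k³ + 6k² + 3k + 7.
Then u(1) = 13.

13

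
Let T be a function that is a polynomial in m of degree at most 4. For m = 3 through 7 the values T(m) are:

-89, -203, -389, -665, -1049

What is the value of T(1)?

-5

First differences: -114, -186, -276, -384. Second differences: -72, -90, -108. Third differences: -18, -18.
Level-3 differences are constant, so T has degree 3.
Fitting a degree-3 polynomial gives T(m) = -3m³ - 3m + 1.
Then T(1) = -5.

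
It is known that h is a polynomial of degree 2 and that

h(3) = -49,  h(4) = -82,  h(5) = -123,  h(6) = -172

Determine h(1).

-7

First differences: -33, -41, -49. Second differences: -8, -8.
Level-2 differences are constant, so h has degree 2.
Fitting a degree-2 polynomial gives h(x) = -4x² - 5x + 2.
Then h(1) = -7.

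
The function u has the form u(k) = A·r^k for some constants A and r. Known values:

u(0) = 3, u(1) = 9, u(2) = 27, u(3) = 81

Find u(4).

Consecutive ratio: 9/3 = 3, and 27/9 = 3, so r = 3.
Then A·3^0 = 3 gives A = 3, and u(k) = 3·3^k.
u(4) = 3·3^4 = 243.

243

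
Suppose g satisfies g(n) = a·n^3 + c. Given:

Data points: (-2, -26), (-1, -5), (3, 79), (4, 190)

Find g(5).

373

From g(-2) = -26 and g(-1) = -5: -8a + c = -26 and -1a + c = -5.
Subtracting: 7a = 21, so a = 3; then c = -26 − 3·(-8) = -2.
So g(n) = 3n³ − 2, and g(5) = 373.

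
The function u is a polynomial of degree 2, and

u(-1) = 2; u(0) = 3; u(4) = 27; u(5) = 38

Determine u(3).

18

Write u(n) = an² + bn + c; the 4 given values yield a linear system in the 3 coefficients.
Solving, u(n) = n² + 2n + 3.
Then u(3) = 18.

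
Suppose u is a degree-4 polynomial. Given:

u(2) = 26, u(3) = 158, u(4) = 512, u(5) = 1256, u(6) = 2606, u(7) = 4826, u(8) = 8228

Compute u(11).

First differences: 132, 354, 744, 1350, 2220, 3402. Second differences: 222, 390, 606, 870, 1182. Third differences: 168, 216, 264, 312. Fourth differences: 48, 48, 48.
Level-4 differences are constant, so u has degree 4.
Fitting a degree-4 polynomial gives u(k) = 2k^4 + k² - 3k - 4.
Then u(11) = 29366.

29366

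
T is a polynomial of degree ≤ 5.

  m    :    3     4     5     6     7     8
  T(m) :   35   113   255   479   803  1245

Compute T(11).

3459

Write T(m) = am^5 + bm^4 + cm³ + dm² + em + p; the 6 given values yield a linear system in the 6 coefficients.
Solving, the top 2 coefficients vanish, and T(m) = 3m³ - 4m² - 5m + 5.
Then T(11) = 3459.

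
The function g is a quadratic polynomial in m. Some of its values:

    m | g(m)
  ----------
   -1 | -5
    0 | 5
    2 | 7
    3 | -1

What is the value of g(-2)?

-21

Write g(m) = am² + bm + c; the 4 given values yield a linear system in the 3 coefficients.
Solving, g(m) = -3m² + 7m + 5.
Then g(-2) = -21.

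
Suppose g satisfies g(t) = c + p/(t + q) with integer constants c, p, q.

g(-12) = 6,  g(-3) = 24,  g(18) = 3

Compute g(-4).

(g(t) − c)(t + q) = p for each data point; the three points give a linear system in c and q, then p follows.
Solving: c = 4, q = 2, p = -20, so g(t) = 4 − 20/(t + 2).
Then g(-4) = 4 − 20/(-2) = 14.

14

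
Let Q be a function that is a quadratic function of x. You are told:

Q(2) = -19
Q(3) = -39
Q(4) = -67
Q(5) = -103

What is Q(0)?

-3

First differences: -20, -28, -36. Second differences: -8, -8.
Level-2 differences are constant, so Q has degree 2.
Fitting a degree-2 polynomial gives Q(x) = -4x² - 3.
The constant term is Q(0) = -3.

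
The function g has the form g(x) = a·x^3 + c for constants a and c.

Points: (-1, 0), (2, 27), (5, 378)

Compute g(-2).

From g(-1) = 0 and g(2) = 27: -1a + c = 0 and 8a + c = 27.
Subtracting: 9a = 27, so a = 3; then c = 0 − 3·(-1) = 3.
So g(x) = 3x³ + 3, and g(-2) = -21.

-21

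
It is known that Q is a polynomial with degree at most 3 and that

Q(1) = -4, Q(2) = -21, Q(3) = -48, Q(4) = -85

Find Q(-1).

Write Q(k) = ak³ + bk² + ck + d; the 4 given values yield a linear system in the 4 coefficients.
Solving, the leading coefficient vanishes, and Q(k) = -5k² - 2k + 3.
Then Q(-1) = 0.

0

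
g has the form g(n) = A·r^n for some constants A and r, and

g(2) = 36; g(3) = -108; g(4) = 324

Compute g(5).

-972

Consecutive ratio: -108/36 = -3, and 324/(-108) = -3, so r = -3.
Then A·(-3)^2 = 36 gives A = 4, and g(n) = 4·(-3)^n.
g(5) = 4·(-3)^5 = -972.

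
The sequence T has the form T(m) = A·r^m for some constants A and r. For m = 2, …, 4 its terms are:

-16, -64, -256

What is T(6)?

-4096

Consecutive ratio: -64/(-16) = 4, and -256/(-64) = 4, so r = 4.
Then A·4^2 = -16 gives A = -1, and T(m) = -1·4^m.
T(6) = -1·4^6 = -4096.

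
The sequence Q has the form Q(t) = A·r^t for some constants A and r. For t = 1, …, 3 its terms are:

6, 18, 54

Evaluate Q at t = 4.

Consecutive ratio: 18/6 = 3, and 54/18 = 3, so r = 3.
Then A·3^1 = 6 gives A = 2, and Q(t) = 2·3^t.
Q(4) = 2·3^4 = 162.

162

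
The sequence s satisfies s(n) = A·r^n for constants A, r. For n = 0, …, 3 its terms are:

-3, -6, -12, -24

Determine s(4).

-48

Consecutive ratio: -6/(-3) = 2, and -12/(-6) = 2, so r = 2.
Then A·2^0 = -3 gives A = -3, and s(n) = -3·2^n.
s(4) = -3·2^4 = -48.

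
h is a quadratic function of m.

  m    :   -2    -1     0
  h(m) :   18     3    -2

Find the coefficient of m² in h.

Write h(m) = am² + bm + c; the 3 given values yield a linear system in the 3 coefficients.
Solving, h(m) = 5m² - 2.
The coefficient of m² is 5.

5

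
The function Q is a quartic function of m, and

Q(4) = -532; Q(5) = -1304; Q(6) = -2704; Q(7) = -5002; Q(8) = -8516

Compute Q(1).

Write Q(m) = am^4 + bm³ + cm² + dm + e; the 5 given values yield a linear system in the 5 coefficients.
Solving, Q(m) = -2m^4 - m³ + 3m² - 4.
Then Q(1) = -4.

-4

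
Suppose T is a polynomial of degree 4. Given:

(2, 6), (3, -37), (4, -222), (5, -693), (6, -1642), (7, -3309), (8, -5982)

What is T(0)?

First differences: -43, -185, -471, -949, -1667, -2673. Second differences: -142, -286, -478, -718, -1006. Third differences: -144, -192, -240, -288. Fourth differences: -48, -48, -48.
Level-4 differences are constant, so T has degree 4.
Fitting a degree-4 polynomial gives T(k) = -2k^4 + 4k³ + 3k² - 4k + 2.
The constant term is T(0) = 2.

2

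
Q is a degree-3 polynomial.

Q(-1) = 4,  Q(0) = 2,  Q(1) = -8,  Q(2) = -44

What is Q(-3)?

Write Q(x) = ax³ + bx² + cx + d; the 4 given values yield a linear system in the 4 coefficients.
Solving, Q(x) = -3x³ - 4x² - 3x + 2.
Then Q(-3) = 56.

56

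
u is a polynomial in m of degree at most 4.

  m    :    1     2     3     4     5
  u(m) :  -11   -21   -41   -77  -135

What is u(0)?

Write u(m) = am^4 + bm³ + cm² + dm + e; the 5 given values yield a linear system in the 5 coefficients.
Solving, the leading coefficient vanishes, and u(m) = -m³ + m² - 6m - 5.
Then u(0) = -5.

-5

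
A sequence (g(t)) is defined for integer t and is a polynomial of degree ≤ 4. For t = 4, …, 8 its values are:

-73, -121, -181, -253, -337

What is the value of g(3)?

-37

First differences: -48, -60, -72, -84. Second differences: -12, -12, -12.
Level-2 differences are constant, so g has degree 2.
Fitting a degree-2 polynomial gives g(t) = -6t² + 6t - 1.
Then g(3) = -37.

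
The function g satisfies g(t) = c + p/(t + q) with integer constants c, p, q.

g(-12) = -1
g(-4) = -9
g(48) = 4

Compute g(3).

19

(g(t) − c)(t + q) = p for each data point; the three points give a linear system in c and q, then p follows.
Solving: c = 3, q = 0, p = 48, so g(t) = 3 + 48/(t + 0).
Then g(3) = 3 + 48/3 = 19.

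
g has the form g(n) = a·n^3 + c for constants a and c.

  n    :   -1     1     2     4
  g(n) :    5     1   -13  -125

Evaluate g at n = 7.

From g(-1) = 5 and g(1) = 1: -1a + c = 5 and 1a + c = 1.
Subtracting: 2a = -4, so a = -2; then c = 5 − (-2)·(-1) = 3.
So g(n) = -2n³ + 3, and g(7) = -683.

-683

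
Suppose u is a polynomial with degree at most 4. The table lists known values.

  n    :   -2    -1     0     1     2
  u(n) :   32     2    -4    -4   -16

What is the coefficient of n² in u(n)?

Write u(n) = an^4 + bn³ + cn² + dn + e; the 5 given values yield a linear system in the 5 coefficients.
Solving, the leading coefficient vanishes, and u(n) = -3n³ + 3n² - 4.
The coefficient of n² is 3.

3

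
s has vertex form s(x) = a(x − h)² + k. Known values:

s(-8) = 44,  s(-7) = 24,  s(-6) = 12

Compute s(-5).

First differences -20, -12; second difference 8 = 2a, so a = 4.
Expanding, the x-coefficient is −2ah = -8h; matching it to the data gives h = -5, and then k = 8.
So s(x) = 4(x + 5)² + 8.
s(-5) = 4·0² + 8 = 8.

8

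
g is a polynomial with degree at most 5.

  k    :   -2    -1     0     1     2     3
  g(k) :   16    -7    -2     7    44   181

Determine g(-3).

139

First differences: -23, 5, 9, 37, 137. Second differences: 28, 4, 28, 100. Third differences: -24, 24, 72. Fourth differences: 48, 48.
Level-4 differences are constant, so g has degree 4.
Fitting a degree-4 polynomial gives g(k) = 2k^4 + 7k - 2.
Then g(-3) = 139.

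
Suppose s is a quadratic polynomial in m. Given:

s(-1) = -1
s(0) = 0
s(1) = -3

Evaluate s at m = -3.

Write s(m) = am² + bm + c; the 3 given values yield a linear system in the 3 coefficients.
Solving, s(m) = -2m² - m.
Then s(-3) = -15.

-15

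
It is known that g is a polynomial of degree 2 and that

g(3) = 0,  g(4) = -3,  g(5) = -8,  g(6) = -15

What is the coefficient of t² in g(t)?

Write g(t) = at² + bt + c; the 4 given values yield a linear system in the 3 coefficients.
Solving, g(t) = -t² + 4t - 3.
The coefficient of t² is -1.

-1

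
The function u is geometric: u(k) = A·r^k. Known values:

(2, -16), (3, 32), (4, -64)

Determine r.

Consecutive ratio: 32/(-16) = -2, and -64/32 = -2, so r = -2.
Then A·(-2)^2 = -16 gives A = -4, and u(k) = -4·(-2)^k.

-2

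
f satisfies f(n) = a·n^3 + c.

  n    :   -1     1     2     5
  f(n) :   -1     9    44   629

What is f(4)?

324

From f(-1) = -1 and f(1) = 9: -1a + c = -1 and 1a + c = 9.
Subtracting: 2a = 10, so a = 5; then c = -1 − 5·(-1) = 4.
So f(n) = 5n³ + 4, and f(4) = 324.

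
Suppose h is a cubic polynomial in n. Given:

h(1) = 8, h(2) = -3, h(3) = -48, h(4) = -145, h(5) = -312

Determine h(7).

-928

Write h(n) = an³ + bn² + cn + d; the 5 given values yield a linear system in the 4 coefficients.
Solving, h(n) = -3n³ + n² + 7n + 3.
Then h(7) = -928.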